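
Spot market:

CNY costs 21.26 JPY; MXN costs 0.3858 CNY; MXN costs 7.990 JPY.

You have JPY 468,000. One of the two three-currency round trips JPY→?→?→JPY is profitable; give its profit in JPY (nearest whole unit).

Profit: JPY 12,424

Profitable loop is JPY → MXN → CNY → JPY:
JPY 468,000 ÷ 7.990 = MXN 58,573.22
MXN 58,573.22 × 0.3858 = CNY 22,597.55
CNY 22,597.55 × 21.26 = JPY 480,424
Profit = JPY 480,424 − JPY 468,000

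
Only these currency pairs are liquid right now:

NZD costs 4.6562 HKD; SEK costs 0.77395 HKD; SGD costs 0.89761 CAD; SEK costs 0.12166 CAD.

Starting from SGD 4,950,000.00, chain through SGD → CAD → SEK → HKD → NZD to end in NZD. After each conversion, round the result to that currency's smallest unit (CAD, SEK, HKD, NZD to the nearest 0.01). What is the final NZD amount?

SGD 4,950,000.00 × 0.89761 = CAD 4,443,169.50
CAD 4,443,169.50 ÷ 0.12166 = SEK 36,521,202.53
SEK 36,521,202.53 × 0.77395 = HKD 28,265,584.70
HKD 28,265,584.70 ÷ 4.6562 = NZD 6,070,526.33

NZD 6,070,526.33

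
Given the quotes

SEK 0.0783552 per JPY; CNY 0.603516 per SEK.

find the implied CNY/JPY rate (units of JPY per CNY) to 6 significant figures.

1 CNY ÷ 0.603516 = 1.65696 SEK
1.65696 SEK ÷ 0.0783552 = 21.1467 JPY

CNY/JPY = 21.1467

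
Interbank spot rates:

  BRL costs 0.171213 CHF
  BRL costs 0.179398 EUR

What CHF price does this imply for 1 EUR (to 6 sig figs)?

1 EUR ÷ 0.179398 = 5.5742 BRL
5.5742 BRL × 0.171213 = 0.954375 CHF

EUR/CHF = 0.954375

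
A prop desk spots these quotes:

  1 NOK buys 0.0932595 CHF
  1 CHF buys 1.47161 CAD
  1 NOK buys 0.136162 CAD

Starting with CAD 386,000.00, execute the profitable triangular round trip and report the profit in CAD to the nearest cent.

Profitable loop is CAD → NOK → CHF → CAD:
CAD 386,000.00 ÷ 0.136162 = NOK 2,834,858.48
NOK 2,834,858.48 × 0.0932595 = CHF 264,377.48
CHF 264,377.48 × 1.47161 = CAD 389,060.55
Profit = CAD 389,060.55 − CAD 386,000.00

Profit: CAD 3,060.55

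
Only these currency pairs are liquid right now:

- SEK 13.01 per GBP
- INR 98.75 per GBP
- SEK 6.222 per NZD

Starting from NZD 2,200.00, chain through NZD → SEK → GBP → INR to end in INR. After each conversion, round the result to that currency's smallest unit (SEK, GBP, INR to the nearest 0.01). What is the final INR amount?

NZD 2,200.00 × 6.222 = SEK 13,688.40
SEK 13,688.40 ÷ 13.01 = GBP 1,052.14
GBP 1,052.14 × 98.75 = INR 103,898.83

INR 103,898.83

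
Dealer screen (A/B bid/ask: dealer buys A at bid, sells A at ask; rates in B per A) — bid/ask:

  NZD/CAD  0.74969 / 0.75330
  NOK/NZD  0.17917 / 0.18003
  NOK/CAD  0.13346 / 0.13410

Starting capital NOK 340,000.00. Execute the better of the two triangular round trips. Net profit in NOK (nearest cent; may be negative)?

Best loop NOK → NZD → CAD → NOK:
NOK 340,000.00 × 0.17917 (sell NOK at bid) = NZD 60,917.80
NZD 60,917.80 × 0.74969 (sell NZD at bid) = CAD 45,669.47
CAD 45,669.47 ÷ 0.13410 (buy NOK at ask) = NOK 340,562.76

Net profit: NOK 562.76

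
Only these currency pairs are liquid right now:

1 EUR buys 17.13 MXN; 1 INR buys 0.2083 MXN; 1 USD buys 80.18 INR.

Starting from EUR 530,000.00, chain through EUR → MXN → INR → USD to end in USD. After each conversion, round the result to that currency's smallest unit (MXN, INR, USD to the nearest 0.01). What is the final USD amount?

USD 543,598.08

EUR 530,000.00 × 17.13 = MXN 9,078,900.00
MXN 9,078,900.00 ÷ 0.2083 = INR 43,585,693.71
INR 43,585,693.71 ÷ 80.18 = USD 543,598.08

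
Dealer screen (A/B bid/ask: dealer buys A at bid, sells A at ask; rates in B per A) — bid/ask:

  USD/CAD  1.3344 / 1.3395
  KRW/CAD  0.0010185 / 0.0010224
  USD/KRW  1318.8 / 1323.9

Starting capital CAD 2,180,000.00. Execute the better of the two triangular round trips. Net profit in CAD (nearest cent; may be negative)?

Net profit: CAD 6,018.07

Best loop CAD → USD → KRW → CAD:
CAD 2,180,000.00 ÷ 1.3395 (buy USD at ask) = USD 1,627,472.94
USD 1,627,472.94 × 1318.8 (sell USD at bid) = KRW 2,146,311,310
KRW 2,146,311,310 × 0.0010185 (sell KRW at bid) = CAD 2,186,018.07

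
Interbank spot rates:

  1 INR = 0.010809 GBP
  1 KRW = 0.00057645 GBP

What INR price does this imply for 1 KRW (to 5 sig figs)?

1 KRW × 0.00057645 = 0.00057645 GBP
0.00057645 GBP ÷ 0.010809 = 0.0533306 INR

KRW/INR = 0.053331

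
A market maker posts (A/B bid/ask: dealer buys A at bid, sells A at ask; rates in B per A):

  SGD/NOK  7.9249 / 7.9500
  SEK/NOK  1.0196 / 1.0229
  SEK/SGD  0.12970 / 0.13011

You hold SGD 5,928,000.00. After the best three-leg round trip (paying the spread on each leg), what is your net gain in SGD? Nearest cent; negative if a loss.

Net profit: SGD 28,741.90

Best loop SGD → NOK → SEK → SGD:
SGD 5,928,000.00 × 7.9249 (sell SGD at bid) = NOK 46,978,807.20
NOK 46,978,807.20 ÷ 1.0229 (buy SEK at ask) = SEK 45,927,077.13
SEK 45,927,077.13 × 0.12970 (sell SEK at bid) = SGD 5,956,741.90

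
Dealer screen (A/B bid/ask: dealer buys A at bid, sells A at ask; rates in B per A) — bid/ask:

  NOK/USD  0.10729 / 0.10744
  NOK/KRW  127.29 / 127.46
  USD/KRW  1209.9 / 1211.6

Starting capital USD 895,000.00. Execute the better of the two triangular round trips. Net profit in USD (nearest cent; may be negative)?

Net profit: USD 16,502.46

Best loop USD → KRW → NOK → USD:
USD 895,000.00 × 1209.9 (sell USD at bid) = KRW 1,082,860,500
KRW 1,082,860,500 ÷ 127.46 (buy NOK at ask) = NOK 8,495,688.84
NOK 8,495,688.84 × 0.10729 (sell NOK at bid) = USD 911,502.46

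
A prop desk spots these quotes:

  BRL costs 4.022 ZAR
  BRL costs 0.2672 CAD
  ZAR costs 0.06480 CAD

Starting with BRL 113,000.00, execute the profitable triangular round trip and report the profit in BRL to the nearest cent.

Profitable loop is BRL → CAD → ZAR → BRL:
BRL 113,000.00 × 0.2672 = CAD 30,193.60
CAD 30,193.60 ÷ 0.06480 = ZAR 465,950.62
ZAR 465,950.62 ÷ 4.022 = BRL 115,850.48
Profit = BRL 115,850.48 − BRL 113,000.00

Profit: BRL 2,850.48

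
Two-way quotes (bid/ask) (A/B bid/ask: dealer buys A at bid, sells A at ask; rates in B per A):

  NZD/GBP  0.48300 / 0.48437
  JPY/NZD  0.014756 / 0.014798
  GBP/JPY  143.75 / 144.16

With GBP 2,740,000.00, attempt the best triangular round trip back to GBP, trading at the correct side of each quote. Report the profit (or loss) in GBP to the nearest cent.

Net profit: GBP 67,205.42

Best loop GBP → JPY → NZD → GBP:
GBP 2,740,000.00 × 143.75 (sell GBP at bid) = JPY 393,875,000
JPY 393,875,000 × 0.014756 (sell JPY at bid) = NZD 5,812,019.50
NZD 5,812,019.50 × 0.48300 (sell NZD at bid) = GBP 2,807,205.42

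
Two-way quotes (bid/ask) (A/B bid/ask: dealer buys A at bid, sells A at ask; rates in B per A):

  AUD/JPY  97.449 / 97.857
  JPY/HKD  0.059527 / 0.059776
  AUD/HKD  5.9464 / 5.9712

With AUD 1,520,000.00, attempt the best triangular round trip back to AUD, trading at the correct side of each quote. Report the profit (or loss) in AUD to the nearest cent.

Net profit: AUD 25,179.58

Best loop AUD → HKD → JPY → AUD:
AUD 1,520,000.00 × 5.9464 (sell AUD at bid) = HKD 9,038,528.00
HKD 9,038,528.00 ÷ 0.059776 (buy JPY at ask) = JPY 151,206,638
JPY 151,206,638 ÷ 97.857 (buy AUD at ask) = AUD 1,545,179.58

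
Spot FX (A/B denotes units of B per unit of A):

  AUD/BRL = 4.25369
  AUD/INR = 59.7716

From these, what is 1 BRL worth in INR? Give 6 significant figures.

1 BRL ÷ 4.25369 = 0.23509 AUD
0.23509 AUD × 59.7716 = 14.0517 INR

BRL/INR = 14.0517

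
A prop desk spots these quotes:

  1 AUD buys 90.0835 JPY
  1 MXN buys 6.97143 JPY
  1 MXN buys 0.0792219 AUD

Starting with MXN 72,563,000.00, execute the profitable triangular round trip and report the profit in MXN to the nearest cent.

Profitable loop is MXN → AUD → JPY → MXN:
MXN 72,563,000.00 × 0.0792219 = AUD 5,748,578.73
AUD 5,748,578.73 × 90.0835 = JPY 517,852,092
JPY 517,852,092 ÷ 6.97143 = MXN 74,282,047.15
Profit = MXN 74,282,047.15 − MXN 72,563,000.00

Profit: MXN 1,719,047.15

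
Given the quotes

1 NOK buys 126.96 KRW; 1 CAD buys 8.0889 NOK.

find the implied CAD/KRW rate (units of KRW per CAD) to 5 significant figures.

1 CAD × 8.0889 = 8.0889 NOK
8.0889 NOK × 126.96 = 1026.97 KRW

CAD/KRW = 1027.0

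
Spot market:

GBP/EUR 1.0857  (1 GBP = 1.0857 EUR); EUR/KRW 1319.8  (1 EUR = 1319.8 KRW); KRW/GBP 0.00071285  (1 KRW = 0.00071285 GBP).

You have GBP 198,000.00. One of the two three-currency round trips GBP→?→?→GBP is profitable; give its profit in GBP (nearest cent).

Profitable loop is GBP → EUR → KRW → GBP:
GBP 198,000.00 × 1.0857 = EUR 214,968.60
EUR 214,968.60 × 1319.8 = KRW 283,715,558
KRW 283,715,558 × 0.00071285 = GBP 202,246.64
Profit = GBP 202,246.64 − GBP 198,000.00

Profit: GBP 4,246.64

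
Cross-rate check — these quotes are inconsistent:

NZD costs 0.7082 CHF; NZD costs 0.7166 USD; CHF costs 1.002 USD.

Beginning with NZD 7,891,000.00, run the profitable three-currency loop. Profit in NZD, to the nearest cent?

Profitable loop is NZD → USD → CHF → NZD:
NZD 7,891,000.00 × 0.7166 = USD 5,654,690.60
USD 5,654,690.60 ÷ 1.002 = CHF 5,643,403.79
CHF 5,643,403.79 ÷ 0.7082 = NZD 7,968,658.28
Profit = NZD 7,968,658.28 − NZD 7,891,000.00

Profit: NZD 77,658.28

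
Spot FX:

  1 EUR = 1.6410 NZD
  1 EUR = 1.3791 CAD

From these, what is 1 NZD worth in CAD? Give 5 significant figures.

NZD/CAD = 0.84040

1 NZD ÷ 1.6410 = 0.609385 EUR
0.609385 EUR × 1.3791 = 0.840402 CAD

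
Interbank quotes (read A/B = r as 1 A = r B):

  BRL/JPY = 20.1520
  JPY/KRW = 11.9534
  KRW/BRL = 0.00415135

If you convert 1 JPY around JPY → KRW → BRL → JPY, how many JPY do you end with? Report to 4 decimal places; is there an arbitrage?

Around JPY → KRW → BRL → JPY: 1 × 11.9534 × 0.00415135 × 20.1520 = 0.999998
Product ≈ 1 (deviation 0.000%, within rounding noise).

1.0000 (no arbitrage)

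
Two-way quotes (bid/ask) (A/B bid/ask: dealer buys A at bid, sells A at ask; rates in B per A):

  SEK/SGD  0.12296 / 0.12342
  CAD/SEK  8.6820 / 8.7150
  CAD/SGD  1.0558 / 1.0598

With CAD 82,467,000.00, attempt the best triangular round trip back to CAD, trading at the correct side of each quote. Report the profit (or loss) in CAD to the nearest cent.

Best loop CAD → SEK → SGD → CAD:
CAD 82,467,000.00 × 8.6820 (sell CAD at bid) = SEK 715,978,494.00
SEK 715,978,494.00 × 0.12296 (sell SEK at bid) = SGD 88,036,715.62
SGD 88,036,715.62 ÷ 1.0598 (buy CAD at ask) = CAD 83,069,178.73

Net profit: CAD 602,178.73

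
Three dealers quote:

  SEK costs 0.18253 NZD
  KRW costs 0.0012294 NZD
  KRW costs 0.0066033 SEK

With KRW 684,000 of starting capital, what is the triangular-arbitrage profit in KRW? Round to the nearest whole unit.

Profit: KRW 13,676

Profitable loop is KRW → NZD → SEK → KRW:
KRW 684,000 × 0.0012294 = NZD 840.91
NZD 840.91 ÷ 0.18253 = SEK 4,606.97
SEK 4,606.97 ÷ 0.0066033 = KRW 697,676
Profit = KRW 697,676 − KRW 684,000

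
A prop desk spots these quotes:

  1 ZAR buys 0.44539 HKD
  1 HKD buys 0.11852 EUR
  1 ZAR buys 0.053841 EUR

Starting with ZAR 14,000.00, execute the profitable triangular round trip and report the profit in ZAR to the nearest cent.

Profit: ZAR 279.37

Profitable loop is ZAR → EUR → HKD → ZAR:
ZAR 14,000.00 × 0.053841 = EUR 753.77
EUR 753.77 ÷ 0.11852 = HKD 6,359.89
HKD 6,359.89 ÷ 0.44539 = ZAR 14,279.37
Profit = ZAR 14,279.37 − ZAR 14,000.00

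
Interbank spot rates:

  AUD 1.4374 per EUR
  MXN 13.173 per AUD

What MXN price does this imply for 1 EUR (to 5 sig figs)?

EUR/MXN = 18.935

1 EUR × 1.4374 = 1.4374 AUD
1.4374 AUD × 13.173 = 18.9349 MXN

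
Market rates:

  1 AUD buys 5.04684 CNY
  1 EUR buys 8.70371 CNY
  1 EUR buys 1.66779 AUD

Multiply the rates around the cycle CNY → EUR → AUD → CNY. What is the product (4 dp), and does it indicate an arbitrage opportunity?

Around CNY → EUR → AUD → CNY: 1 ÷ 8.70371 × 1.66779 × 5.04684 = 0.967067
Product < 1; profitable direction is CNY → AUD → EUR → CNY.

0.9671 (arbitrage exists)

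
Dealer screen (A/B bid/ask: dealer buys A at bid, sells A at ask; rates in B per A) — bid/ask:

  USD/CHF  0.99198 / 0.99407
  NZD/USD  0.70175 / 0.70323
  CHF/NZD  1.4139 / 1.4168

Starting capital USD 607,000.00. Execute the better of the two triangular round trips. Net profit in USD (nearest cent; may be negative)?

Best loop USD → NZD → CHF → USD:
USD 607,000.00 ÷ 0.70323 (buy NZD at ask) = NZD 863,159.99
NZD 863,159.99 ÷ 1.4168 (buy CHF at ask) = CHF 609,232.07
CHF 609,232.07 ÷ 0.99407 (buy USD at ask) = USD 612,866.36

Net profit: USD 5,866.36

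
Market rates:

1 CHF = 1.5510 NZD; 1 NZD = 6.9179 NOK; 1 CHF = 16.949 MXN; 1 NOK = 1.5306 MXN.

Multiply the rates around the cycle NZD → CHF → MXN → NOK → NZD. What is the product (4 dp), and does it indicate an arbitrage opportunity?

1.0320 (arbitrage exists)

Around NZD → CHF → MXN → NOK → NZD: 1 ÷ 1.5510 × 16.949 ÷ 1.5306 ÷ 6.9179 = 1.032039
Product > 1; profitable direction is NZD → CHF → MXN → NOK → NZD.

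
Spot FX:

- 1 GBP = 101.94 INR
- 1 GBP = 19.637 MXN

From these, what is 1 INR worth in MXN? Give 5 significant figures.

1 INR ÷ 101.94 = 0.00980969 GBP
0.00980969 GBP × 19.637 = 0.192633 MXN

INR/MXN = 0.19263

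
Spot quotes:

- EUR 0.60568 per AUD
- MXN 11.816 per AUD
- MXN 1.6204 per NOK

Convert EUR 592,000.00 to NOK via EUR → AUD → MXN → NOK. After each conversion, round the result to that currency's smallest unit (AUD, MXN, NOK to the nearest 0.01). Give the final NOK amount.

NOK 7,127,327.64

EUR 592,000.00 ÷ 0.60568 = AUD 977,413.82
AUD 977,413.82 × 11.816 = MXN 11,549,121.70
MXN 11,549,121.70 ÷ 1.6204 = NOK 7,127,327.64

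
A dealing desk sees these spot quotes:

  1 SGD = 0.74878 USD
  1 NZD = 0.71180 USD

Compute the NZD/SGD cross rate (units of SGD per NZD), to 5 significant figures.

1 NZD × 0.71180 = 0.7118 USD
0.7118 USD ÷ 0.74878 = 0.950613 SGD

NZD/SGD = 0.95061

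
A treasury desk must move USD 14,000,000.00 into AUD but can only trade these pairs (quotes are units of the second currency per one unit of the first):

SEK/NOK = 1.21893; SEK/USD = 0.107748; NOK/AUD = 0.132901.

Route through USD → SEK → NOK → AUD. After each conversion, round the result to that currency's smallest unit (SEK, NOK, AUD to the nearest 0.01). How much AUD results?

AUD 21,048,726.87

USD 14,000,000.00 ÷ 0.107748 = SEK 129,932,806.18
SEK 129,932,806.18 × 1.21893 = NOK 158,378,995.44
NOK 158,378,995.44 × 0.132901 = AUD 21,048,726.87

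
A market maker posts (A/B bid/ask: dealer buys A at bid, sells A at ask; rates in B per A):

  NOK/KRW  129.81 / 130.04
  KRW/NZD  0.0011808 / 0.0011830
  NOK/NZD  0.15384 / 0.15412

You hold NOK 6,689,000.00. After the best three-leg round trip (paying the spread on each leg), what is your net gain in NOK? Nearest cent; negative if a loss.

Best loop NOK → NZD → KRW → NOK:
NOK 6,689,000.00 × 0.15384 (sell NOK at bid) = NZD 1,029,035.76
NZD 1,029,035.76 ÷ 0.0011830 (buy KRW at ask) = KRW 869,852,713
KRW 869,852,713 ÷ 130.04 (buy NOK at ask) = NOK 6,689,116.53

Net profit: NOK 116.53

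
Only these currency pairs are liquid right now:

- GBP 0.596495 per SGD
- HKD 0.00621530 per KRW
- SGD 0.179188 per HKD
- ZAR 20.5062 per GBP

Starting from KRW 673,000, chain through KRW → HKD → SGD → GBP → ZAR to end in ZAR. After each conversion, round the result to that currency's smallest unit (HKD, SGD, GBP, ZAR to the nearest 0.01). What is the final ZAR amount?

KRW 673,000 × 0.00621530 = HKD 4,182.90
HKD 4,182.90 × 0.179188 = SGD 749.53
SGD 749.53 × 0.596495 = GBP 447.09
GBP 447.09 × 20.5062 = ZAR 9,168.12

ZAR 9,168.12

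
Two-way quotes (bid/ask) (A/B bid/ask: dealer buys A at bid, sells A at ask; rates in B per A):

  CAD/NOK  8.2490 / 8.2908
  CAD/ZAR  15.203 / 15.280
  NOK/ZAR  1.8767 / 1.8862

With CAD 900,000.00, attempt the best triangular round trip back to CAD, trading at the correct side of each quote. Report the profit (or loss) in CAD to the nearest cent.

Best loop CAD → NOK → ZAR → CAD:
CAD 900,000.00 × 8.2490 (sell CAD at bid) = NOK 7,424,100.00
NOK 7,424,100.00 × 1.8767 (sell NOK at bid) = ZAR 13,932,808.47
ZAR 13,932,808.47 ÷ 15.280 (buy CAD at ask) = CAD 911,833.02

Net profit: CAD 11,833.02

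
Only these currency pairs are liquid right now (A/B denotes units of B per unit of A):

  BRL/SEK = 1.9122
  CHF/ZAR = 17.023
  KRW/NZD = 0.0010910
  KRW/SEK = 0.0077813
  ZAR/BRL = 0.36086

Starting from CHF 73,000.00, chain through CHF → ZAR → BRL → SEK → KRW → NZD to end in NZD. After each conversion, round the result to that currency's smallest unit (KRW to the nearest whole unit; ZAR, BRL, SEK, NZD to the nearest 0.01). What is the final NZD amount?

CHF 73,000.00 × 17.023 = ZAR 1,242,679.00
ZAR 1,242,679.00 × 0.36086 = BRL 448,433.14
BRL 448,433.14 × 1.9122 = SEK 857,493.85
SEK 857,493.85 ÷ 0.0077813 = KRW 110,199,305
KRW 110,199,305 × 0.0010910 = NZD 120,227.44

NZD 120,227.44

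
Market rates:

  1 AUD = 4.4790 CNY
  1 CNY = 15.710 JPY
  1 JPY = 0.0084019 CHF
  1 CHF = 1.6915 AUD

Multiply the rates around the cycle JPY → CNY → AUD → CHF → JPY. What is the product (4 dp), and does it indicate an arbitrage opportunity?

Around JPY → CNY → AUD → CHF → JPY: 1 ÷ 15.710 ÷ 4.4790 ÷ 1.6915 ÷ 0.0084019 = 0.999984
Product ≈ 1 (deviation 0.002%, within rounding noise).

1.0000 (no arbitrage)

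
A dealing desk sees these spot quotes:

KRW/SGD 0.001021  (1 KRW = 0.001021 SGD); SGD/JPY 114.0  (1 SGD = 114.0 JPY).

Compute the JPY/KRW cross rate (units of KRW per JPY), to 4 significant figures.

1 JPY ÷ 114.0 = 0.00877193 SGD
0.00877193 SGD ÷ 0.001021 = 8.59151 KRW

JPY/KRW = 8.592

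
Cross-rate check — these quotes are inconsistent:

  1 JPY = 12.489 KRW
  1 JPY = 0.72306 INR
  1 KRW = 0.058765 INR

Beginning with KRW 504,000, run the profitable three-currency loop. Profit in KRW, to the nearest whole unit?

Profit: KRW 7,567

Profitable loop is KRW → INR → JPY → KRW:
KRW 504,000 × 0.058765 = INR 29,617.56
INR 29,617.56 ÷ 0.72306 = JPY 40,961
JPY 40,961 × 12.489 = KRW 511,567
Profit = KRW 511,567 − KRW 504,000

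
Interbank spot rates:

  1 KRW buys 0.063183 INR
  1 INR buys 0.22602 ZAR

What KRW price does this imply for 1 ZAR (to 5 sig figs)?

1 ZAR ÷ 0.22602 = 4.42439 INR
4.42439 INR ÷ 0.063183 = 70.025 KRW

ZAR/KRW = 70.025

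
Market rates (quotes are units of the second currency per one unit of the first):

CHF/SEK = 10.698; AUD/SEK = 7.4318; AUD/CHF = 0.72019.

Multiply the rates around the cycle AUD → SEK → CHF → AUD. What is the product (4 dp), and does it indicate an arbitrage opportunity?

Around AUD → SEK → CHF → AUD: 1 × 7.4318 ÷ 10.698 ÷ 0.72019 = 0.964594
Product < 1; profitable direction is AUD → CHF → SEK → AUD.

0.9646 (arbitrage exists)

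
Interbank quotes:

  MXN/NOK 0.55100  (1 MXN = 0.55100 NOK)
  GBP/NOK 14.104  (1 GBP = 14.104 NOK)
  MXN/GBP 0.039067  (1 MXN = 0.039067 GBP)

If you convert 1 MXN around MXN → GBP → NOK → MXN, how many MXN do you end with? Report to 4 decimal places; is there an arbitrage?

1.0000 (no arbitrage)

Around MXN → GBP → NOK → MXN: 1 × 0.039067 × 14.104 ÷ 0.55100 = 1.000002
Product ≈ 1 (deviation 0.000%, within rounding noise).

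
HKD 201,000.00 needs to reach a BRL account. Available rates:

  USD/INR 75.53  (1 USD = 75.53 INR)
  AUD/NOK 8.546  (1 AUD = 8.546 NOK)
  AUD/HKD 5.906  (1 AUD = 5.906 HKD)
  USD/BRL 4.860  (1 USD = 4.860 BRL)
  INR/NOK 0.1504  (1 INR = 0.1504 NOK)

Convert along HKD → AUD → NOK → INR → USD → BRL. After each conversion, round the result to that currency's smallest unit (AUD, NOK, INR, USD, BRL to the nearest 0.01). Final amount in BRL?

HKD 201,000.00 ÷ 5.906 = AUD 34,033.19
AUD 34,033.19 × 8.546 = NOK 290,847.64
NOK 290,847.64 ÷ 0.1504 = INR 1,933,827.39
INR 1,933,827.39 ÷ 75.53 = USD 25,603.43
USD 25,603.43 × 4.860 = BRL 124,432.67

BRL 124,432.67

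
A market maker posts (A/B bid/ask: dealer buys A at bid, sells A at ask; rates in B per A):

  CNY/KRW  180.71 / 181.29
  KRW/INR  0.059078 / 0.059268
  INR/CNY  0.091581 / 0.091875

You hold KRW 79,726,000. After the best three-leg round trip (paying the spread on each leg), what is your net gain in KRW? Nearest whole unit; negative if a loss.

Net profit: KRW 1,036,267

Best loop KRW → CNY → INR → KRW:
KRW 79,726,000 ÷ 181.29 (buy CNY at ask) = CNY 439,770.53
CNY 439,770.53 ÷ 0.091875 (buy INR at ask) = INR 4,786,618.05
INR 4,786,618.05 ÷ 0.059268 (buy KRW at ask) = KRW 80,762,267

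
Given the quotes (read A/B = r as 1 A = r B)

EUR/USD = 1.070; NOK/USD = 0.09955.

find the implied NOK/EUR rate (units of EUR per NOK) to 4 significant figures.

1 NOK × 0.09955 = 0.09955 USD
0.09955 USD ÷ 1.070 = 0.0930374 EUR

NOK/EUR = 0.09304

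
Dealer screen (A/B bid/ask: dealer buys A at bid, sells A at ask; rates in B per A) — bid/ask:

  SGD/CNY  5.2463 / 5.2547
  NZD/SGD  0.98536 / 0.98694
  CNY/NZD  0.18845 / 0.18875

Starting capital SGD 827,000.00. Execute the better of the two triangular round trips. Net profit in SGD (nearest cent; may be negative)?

Net profit: SGD 17,850.51

Best loop SGD → NZD → CNY → SGD:
SGD 827,000.00 ÷ 0.98694 (buy NZD at ask) = NZD 837,943.54
NZD 837,943.54 ÷ 0.18875 (buy CNY at ask) = CNY 4,439,435.99
CNY 4,439,435.99 ÷ 5.2547 (buy SGD at ask) = SGD 844,850.51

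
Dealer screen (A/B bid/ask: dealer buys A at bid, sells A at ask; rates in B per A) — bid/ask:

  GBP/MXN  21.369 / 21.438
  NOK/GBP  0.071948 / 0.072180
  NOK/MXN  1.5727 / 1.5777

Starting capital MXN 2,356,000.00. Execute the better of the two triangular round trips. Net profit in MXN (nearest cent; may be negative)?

Net profit: MXN 38,528.60

Best loop MXN → GBP → NOK → MXN:
MXN 2,356,000.00 ÷ 21.438 (buy GBP at ask) = GBP 109,898.31
GBP 109,898.31 ÷ 0.072180 (buy NOK at ask) = NOK 1,522,559.04
NOK 1,522,559.04 × 1.5727 (sell NOK at bid) = MXN 2,394,528.60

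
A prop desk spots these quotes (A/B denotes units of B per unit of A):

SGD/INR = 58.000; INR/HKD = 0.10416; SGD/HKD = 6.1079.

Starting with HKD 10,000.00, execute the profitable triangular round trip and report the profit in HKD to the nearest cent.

Profit: HKD 110.27

Profitable loop is HKD → INR → SGD → HKD:
HKD 10,000.00 ÷ 0.10416 = INR 96,006.14
INR 96,006.14 ÷ 58.000 = SGD 1,655.28
SGD 1,655.28 × 6.1079 = HKD 10,110.27
Profit = HKD 10,110.27 − HKD 10,000.00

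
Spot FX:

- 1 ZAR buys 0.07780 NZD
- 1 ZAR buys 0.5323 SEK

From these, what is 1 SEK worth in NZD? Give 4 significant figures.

1 SEK ÷ 0.5323 = 1.87864 ZAR
1.87864 ZAR × 0.07780 = 0.146158 NZD

SEK/NZD = 0.1462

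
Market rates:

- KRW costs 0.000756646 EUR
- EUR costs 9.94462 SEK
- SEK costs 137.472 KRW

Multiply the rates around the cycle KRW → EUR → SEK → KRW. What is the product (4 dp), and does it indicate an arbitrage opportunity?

1.0344 (arbitrage exists)

Around KRW → EUR → SEK → KRW: 1 × 0.000756646 × 9.94462 × 137.472 = 1.034416
Product > 1; profitable direction is KRW → EUR → SEK → KRW.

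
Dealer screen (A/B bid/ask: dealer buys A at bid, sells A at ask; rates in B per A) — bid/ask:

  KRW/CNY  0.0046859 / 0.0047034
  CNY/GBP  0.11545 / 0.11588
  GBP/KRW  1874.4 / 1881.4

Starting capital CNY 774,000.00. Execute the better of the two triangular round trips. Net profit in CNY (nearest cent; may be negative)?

Best loop CNY → GBP → KRW → CNY:
CNY 774,000.00 × 0.11545 (sell CNY at bid) = GBP 89,358.30
GBP 89,358.30 × 1874.4 (sell GBP at bid) = KRW 167,493,198
KRW 167,493,198 × 0.0046859 (sell KRW at bid) = CNY 784,856.37

Net profit: CNY 10,856.37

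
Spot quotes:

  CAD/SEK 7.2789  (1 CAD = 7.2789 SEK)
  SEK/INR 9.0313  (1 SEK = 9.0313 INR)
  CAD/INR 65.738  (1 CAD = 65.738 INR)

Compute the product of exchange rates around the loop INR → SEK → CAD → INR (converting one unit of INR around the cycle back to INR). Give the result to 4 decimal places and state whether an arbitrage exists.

1.0000 (no arbitrage)

Around INR → SEK → CAD → INR: 1 ÷ 9.0313 ÷ 7.2789 × 65.738 = 1.000001
Product ≈ 1 (deviation 0.000%, within rounding noise).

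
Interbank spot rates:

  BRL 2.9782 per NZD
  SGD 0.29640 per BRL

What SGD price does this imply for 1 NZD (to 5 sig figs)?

NZD/SGD = 0.88274

1 NZD × 2.9782 = 2.9782 BRL
2.9782 BRL × 0.29640 = 0.882738 SGD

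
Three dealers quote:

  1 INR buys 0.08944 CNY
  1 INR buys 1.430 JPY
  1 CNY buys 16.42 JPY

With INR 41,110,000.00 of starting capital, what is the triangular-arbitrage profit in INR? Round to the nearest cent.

Profitable loop is INR → CNY → JPY → INR:
INR 41,110,000.00 × 0.08944 = CNY 3,676,878.40
CNY 3,676,878.40 × 16.42 = JPY 60,374,343
JPY 60,374,343 ÷ 1.430 = INR 42,219,820.51
Profit = INR 42,219,820.51 − INR 41,110,000.00

Profit: INR 1,109,820.51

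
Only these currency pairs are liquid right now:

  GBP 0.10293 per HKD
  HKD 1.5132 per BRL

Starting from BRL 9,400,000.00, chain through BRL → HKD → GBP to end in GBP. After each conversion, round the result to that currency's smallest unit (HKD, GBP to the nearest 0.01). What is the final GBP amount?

BRL 9,400,000.00 × 1.5132 = HKD 14,224,080.00
HKD 14,224,080.00 × 0.10293 = GBP 1,464,084.55

GBP 1,464,084.55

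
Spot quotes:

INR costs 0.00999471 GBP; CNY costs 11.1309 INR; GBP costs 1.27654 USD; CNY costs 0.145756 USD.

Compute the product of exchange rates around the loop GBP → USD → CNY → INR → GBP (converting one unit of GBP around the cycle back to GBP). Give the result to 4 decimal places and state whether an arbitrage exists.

0.9743 (arbitrage exists)

Around GBP → USD → CNY → INR → GBP: 1 × 1.27654 ÷ 0.145756 × 11.1309 × 0.00999471 = 0.974335
Product < 1; profitable direction is GBP → INR → CNY → USD → GBP.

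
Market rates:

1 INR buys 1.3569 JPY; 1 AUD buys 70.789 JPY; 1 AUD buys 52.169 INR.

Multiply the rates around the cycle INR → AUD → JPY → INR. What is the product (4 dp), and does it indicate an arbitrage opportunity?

1.0000 (no arbitrage)

Around INR → AUD → JPY → INR: 1 ÷ 52.169 × 70.789 ÷ 1.3569 = 1.000012
Product ≈ 1 (deviation 0.001%, within rounding noise).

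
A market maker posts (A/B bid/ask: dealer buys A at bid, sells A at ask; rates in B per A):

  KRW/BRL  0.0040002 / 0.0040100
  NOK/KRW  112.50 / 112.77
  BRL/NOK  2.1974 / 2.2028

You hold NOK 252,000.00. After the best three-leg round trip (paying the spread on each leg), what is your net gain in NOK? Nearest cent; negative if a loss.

Net profit: NOK 980.78

Best loop NOK → BRL → KRW → NOK:
NOK 252,000.00 ÷ 2.2028 (buy BRL at ask) = BRL 114,399.85
BRL 114,399.85 ÷ 0.0040100 (buy KRW at ask) = KRW 28,528,642
KRW 28,528,642 ÷ 112.77 (buy NOK at ask) = NOK 252,980.78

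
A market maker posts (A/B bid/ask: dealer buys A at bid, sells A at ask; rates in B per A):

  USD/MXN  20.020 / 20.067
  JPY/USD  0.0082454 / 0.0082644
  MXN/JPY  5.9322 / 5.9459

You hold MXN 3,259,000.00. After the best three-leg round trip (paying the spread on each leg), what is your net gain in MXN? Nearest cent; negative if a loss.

Net profit: MXN 46,011.54

Best loop MXN → USD → JPY → MXN:
MXN 3,259,000.00 ÷ 20.067 (buy USD at ask) = USD 162,405.94
USD 162,405.94 ÷ 0.0082644 (buy JPY at ask) = JPY 19,651,268
JPY 19,651,268 ÷ 5.9459 (buy MXN at ask) = MXN 3,305,011.54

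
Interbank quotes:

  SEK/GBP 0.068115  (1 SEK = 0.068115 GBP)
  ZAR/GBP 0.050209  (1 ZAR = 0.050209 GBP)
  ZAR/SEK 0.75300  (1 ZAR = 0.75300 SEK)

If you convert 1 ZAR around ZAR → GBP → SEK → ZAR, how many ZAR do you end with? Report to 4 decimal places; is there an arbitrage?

Around ZAR → GBP → SEK → ZAR: 1 × 0.050209 ÷ 0.068115 ÷ 0.75300 = 0.978912
Product < 1; profitable direction is ZAR → SEK → GBP → ZAR.

0.9789 (arbitrage exists)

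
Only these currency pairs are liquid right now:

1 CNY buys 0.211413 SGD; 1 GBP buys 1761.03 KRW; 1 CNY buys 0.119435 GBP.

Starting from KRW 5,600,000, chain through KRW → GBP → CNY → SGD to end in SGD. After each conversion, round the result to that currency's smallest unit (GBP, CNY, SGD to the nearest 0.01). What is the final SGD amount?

SGD 5,628.88

KRW 5,600,000 ÷ 1761.03 = GBP 3,179.96
GBP 3,179.96 ÷ 0.119435 = CNY 26,625.03
CNY 26,625.03 × 0.211413 = SGD 5,628.88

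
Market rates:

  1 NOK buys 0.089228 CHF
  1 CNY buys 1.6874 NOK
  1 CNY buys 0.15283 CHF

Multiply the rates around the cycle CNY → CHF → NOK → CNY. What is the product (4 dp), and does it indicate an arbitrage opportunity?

Around CNY → CHF → NOK → CNY: 1 × 0.15283 ÷ 0.089228 ÷ 1.6874 = 1.015055
Product > 1; profitable direction is CNY → CHF → NOK → CNY.

1.0151 (arbitrage exists)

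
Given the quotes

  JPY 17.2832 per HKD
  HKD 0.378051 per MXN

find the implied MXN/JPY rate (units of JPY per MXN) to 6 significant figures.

MXN/JPY = 6.53393

1 MXN × 0.378051 = 0.378051 HKD
0.378051 HKD × 17.2832 = 6.53393 JPY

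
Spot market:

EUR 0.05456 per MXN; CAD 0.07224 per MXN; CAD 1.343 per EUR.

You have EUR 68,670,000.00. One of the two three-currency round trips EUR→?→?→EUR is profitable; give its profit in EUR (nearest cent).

Profitable loop is EUR → CAD → MXN → EUR:
EUR 68,670,000.00 × 1.343 = CAD 92,223,810.00
CAD 92,223,810.00 ÷ 0.07224 = MXN 1,276,630,813.95
MXN 1,276,630,813.95 × 0.05456 = EUR 69,652,977.21
Profit = EUR 69,652,977.21 − EUR 68,670,000.00

Profit: EUR 982,977.21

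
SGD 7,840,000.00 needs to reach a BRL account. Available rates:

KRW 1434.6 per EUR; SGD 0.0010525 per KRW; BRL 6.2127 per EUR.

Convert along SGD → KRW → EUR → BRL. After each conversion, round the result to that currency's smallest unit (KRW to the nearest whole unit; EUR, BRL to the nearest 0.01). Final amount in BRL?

SGD 7,840,000.00 ÷ 0.0010525 = KRW 7,448,931,116
KRW 7,448,931,116 ÷ 1434.6 = EUR 5,192,340.11
EUR 5,192,340.11 × 6.2127 = BRL 32,258,451.40

BRL 32,258,451.40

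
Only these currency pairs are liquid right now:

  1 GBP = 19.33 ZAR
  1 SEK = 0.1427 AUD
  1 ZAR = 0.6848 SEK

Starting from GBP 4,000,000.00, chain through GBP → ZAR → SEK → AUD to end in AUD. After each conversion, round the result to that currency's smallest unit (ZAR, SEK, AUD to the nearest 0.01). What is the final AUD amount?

AUD 7,555,784.63

GBP 4,000,000.00 × 19.33 = ZAR 77,320,000.00
ZAR 77,320,000.00 × 0.6848 = SEK 52,948,736.00
SEK 52,948,736.00 × 0.1427 = AUD 7,555,784.63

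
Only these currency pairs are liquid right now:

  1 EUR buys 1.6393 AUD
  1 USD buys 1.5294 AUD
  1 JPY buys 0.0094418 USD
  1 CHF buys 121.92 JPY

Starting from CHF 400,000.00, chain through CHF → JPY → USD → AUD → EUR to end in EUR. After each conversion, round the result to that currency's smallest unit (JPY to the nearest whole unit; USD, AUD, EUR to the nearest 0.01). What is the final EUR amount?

EUR 429,588.24

CHF 400,000.00 × 121.92 = JPY 48,768,000
JPY 48,768,000 × 0.0094418 = USD 460,457.70
USD 460,457.70 × 1.5294 = AUD 704,224.01
AUD 704,224.01 ÷ 1.6393 = EUR 429,588.24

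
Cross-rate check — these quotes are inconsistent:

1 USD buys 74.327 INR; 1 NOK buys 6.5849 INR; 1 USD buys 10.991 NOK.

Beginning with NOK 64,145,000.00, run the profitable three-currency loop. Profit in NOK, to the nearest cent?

Profitable loop is NOK → USD → INR → NOK:
NOK 64,145,000.00 ÷ 10.991 = USD 5,836,138.66
USD 5,836,138.66 × 74.327 = INR 433,782,678.10
INR 433,782,678.10 ÷ 6.5849 = NOK 65,875,363.04
Profit = NOK 65,875,363.04 − NOK 64,145,000.00

Profit: NOK 1,730,363.04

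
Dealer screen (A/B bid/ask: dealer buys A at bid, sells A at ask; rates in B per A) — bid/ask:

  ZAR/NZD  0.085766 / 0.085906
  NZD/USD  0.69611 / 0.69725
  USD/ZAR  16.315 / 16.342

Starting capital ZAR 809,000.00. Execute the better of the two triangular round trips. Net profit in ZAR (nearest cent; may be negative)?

Best loop ZAR → USD → NZD → ZAR:
ZAR 809,000.00 ÷ 16.342 (buy USD at ask) = USD 49,504.34
USD 49,504.34 ÷ 0.69725 (buy NZD at ask) = NZD 70,999.42
NZD 70,999.42 ÷ 0.085906 (buy ZAR at ask) = ZAR 826,477.99

Net profit: ZAR 17,477.99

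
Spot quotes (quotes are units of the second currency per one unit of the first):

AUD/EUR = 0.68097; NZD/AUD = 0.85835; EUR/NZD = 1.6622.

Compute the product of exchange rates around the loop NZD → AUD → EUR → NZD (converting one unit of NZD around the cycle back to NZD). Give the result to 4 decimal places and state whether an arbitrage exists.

0.9716 (arbitrage exists)

Around NZD → AUD → EUR → NZD: 1 × 0.85835 × 0.68097 × 1.6622 = 0.971574
Product < 1; profitable direction is NZD → EUR → AUD → NZD.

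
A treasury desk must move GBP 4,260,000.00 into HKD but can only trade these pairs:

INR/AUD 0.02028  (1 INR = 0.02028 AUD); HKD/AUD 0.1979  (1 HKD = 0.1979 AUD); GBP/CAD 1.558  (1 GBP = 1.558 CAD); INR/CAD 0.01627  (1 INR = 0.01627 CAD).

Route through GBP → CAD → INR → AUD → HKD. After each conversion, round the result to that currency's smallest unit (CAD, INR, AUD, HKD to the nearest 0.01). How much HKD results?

HKD 41,803,404.85

GBP 4,260,000.00 × 1.558 = CAD 6,637,080.00
CAD 6,637,080.00 ÷ 0.01627 = INR 407,933,620.16
INR 407,933,620.16 × 0.02028 = AUD 8,272,893.82
AUD 8,272,893.82 ÷ 0.1979 = HKD 41,803,404.85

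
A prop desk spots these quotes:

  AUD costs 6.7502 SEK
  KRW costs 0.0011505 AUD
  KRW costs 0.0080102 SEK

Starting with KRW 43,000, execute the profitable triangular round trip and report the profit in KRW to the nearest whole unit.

Profitable loop is KRW → SEK → AUD → KRW:
KRW 43,000 × 0.0080102 = SEK 344.44
SEK 344.44 ÷ 6.7502 = AUD 51.03
AUD 51.03 ÷ 0.0011505 = KRW 44,352
Profit = KRW 44,352 − KRW 43,000

Profit: KRW 1,352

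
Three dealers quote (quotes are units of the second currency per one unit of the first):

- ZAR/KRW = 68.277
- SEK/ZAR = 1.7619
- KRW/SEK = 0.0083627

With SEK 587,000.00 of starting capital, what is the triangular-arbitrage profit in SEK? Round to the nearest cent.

Profitable loop is SEK → ZAR → KRW → SEK:
SEK 587,000.00 × 1.7619 = ZAR 1,034,235.30
ZAR 1,034,235.30 × 68.277 = KRW 70,614,484
KRW 70,614,484 × 0.0083627 = SEK 590,527.74
Profit = SEK 590,527.74 − SEK 587,000.00

Profit: SEK 3,527.74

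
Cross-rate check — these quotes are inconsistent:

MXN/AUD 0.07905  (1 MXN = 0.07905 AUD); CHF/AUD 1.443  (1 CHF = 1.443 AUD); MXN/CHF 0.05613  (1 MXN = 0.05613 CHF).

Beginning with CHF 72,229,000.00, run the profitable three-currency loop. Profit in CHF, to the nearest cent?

Profitable loop is CHF → AUD → MXN → CHF:
CHF 72,229,000.00 × 1.443 = AUD 104,226,447.00
AUD 104,226,447.00 ÷ 0.07905 = MXN 1,318,487,628.08
MXN 1,318,487,628.08 × 0.05613 = CHF 74,006,710.56
Profit = CHF 74,006,710.56 − CHF 72,229,000.00

Profit: CHF 1,777,710.56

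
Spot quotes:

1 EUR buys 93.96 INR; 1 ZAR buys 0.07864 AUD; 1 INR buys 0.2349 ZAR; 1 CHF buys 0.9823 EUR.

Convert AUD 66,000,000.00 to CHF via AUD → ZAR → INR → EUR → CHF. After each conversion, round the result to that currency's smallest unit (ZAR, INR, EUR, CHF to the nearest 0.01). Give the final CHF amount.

CHF 38,710,632.00

AUD 66,000,000.00 ÷ 0.07864 = ZAR 839,267,548.32
ZAR 839,267,548.32 ÷ 0.2349 = INR 3,572,871,640.36
INR 3,572,871,640.36 ÷ 93.96 = EUR 38,025,453.81
EUR 38,025,453.81 ÷ 0.9823 = CHF 38,710,632.00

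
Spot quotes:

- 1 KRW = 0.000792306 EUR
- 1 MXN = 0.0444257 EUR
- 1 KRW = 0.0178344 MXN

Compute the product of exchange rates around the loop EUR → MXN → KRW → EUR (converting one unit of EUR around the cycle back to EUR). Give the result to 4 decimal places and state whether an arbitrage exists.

1.0000 (no arbitrage)

Around EUR → MXN → KRW → EUR: 1 ÷ 0.0444257 ÷ 0.0178344 × 0.000792306 = 1.000000
Product ≈ 1 (deviation 0.000%, within rounding noise).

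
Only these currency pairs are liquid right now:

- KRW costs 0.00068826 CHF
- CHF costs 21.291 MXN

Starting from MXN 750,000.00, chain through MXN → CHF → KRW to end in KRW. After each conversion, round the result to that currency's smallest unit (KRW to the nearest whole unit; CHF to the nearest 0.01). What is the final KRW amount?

MXN 750,000.00 ÷ 21.291 = CHF 35,226.15
CHF 35,226.15 ÷ 0.00068826 = KRW 51,181,458

KRW 51,181,458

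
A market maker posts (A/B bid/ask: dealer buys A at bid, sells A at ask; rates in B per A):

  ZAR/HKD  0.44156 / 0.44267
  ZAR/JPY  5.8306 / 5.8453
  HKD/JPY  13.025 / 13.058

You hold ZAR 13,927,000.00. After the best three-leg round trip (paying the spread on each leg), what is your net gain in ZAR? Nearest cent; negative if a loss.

Best loop ZAR → JPY → HKD → ZAR:
ZAR 13,927,000.00 × 5.8306 (sell ZAR at bid) = JPY 81,202,766
JPY 81,202,766 ÷ 13.058 (buy HKD at ask) = HKD 6,218,622.01
HKD 6,218,622.01 ÷ 0.44267 (buy ZAR at ask) = ZAR 14,047,986.11

Net profit: ZAR 120,986.11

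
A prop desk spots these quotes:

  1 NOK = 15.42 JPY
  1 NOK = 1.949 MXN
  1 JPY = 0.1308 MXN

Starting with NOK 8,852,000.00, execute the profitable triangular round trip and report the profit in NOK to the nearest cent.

Profitable loop is NOK → JPY → MXN → NOK:
NOK 8,852,000.00 × 15.42 = JPY 136,497,840
JPY 136,497,840 × 0.1308 = MXN 17,853,917.47
MXN 17,853,917.47 ÷ 1.949 = NOK 9,160,552.83
Profit = NOK 9,160,552.83 − NOK 8,852,000.00

Profit: NOK 308,552.83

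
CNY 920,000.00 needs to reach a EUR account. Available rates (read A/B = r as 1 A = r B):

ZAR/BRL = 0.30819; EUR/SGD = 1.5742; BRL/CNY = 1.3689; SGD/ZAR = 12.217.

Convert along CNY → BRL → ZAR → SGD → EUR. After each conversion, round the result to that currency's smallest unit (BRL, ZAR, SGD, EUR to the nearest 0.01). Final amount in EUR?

EUR 113,389.56

CNY 920,000.00 ÷ 1.3689 = BRL 672,072.47
BRL 672,072.47 ÷ 0.30819 = ZAR 2,180,708.23
ZAR 2,180,708.23 ÷ 12.217 = SGD 178,497.85
SGD 178,497.85 ÷ 1.5742 = EUR 113,389.56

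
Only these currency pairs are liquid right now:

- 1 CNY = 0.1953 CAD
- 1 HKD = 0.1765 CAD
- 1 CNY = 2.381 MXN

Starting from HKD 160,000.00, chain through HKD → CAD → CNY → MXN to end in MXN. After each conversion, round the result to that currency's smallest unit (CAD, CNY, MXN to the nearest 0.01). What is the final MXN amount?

MXN 344,287.96

HKD 160,000.00 × 0.1765 = CAD 28,240.00
CAD 28,240.00 ÷ 0.1953 = CNY 144,598.05
CNY 144,598.05 × 2.381 = MXN 344,287.96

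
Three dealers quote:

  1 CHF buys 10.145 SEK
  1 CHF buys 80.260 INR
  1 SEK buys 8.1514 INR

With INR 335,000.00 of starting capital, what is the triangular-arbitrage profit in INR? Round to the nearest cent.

Profit: INR 10,167.51

Profitable loop is INR → CHF → SEK → INR:
INR 335,000.00 ÷ 80.260 = CHF 4,173.93
CHF 4,173.93 × 10.145 = SEK 42,344.57
SEK 42,344.57 × 8.1514 = INR 345,167.51
Profit = INR 345,167.51 − INR 335,000.00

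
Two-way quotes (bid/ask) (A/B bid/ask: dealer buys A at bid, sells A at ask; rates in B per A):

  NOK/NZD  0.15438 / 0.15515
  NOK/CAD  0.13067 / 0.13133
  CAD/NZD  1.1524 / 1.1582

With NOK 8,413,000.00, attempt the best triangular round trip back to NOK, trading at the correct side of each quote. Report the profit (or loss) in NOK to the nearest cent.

Net profit: NOK 125,752.40

Best loop NOK → NZD → CAD → NOK:
NOK 8,413,000.00 × 0.15438 (sell NOK at bid) = NZD 1,298,798.94
NZD 1,298,798.94 ÷ 1.1582 (buy CAD at ask) = CAD 1,121,394.35
CAD 1,121,394.35 ÷ 0.13133 (buy NOK at ask) = NOK 8,538,752.40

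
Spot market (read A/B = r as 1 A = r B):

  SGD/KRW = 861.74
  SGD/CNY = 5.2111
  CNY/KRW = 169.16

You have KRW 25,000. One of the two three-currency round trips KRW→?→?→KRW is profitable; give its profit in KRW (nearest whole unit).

Profitable loop is KRW → SGD → CNY → KRW:
KRW 25,000 ÷ 861.74 = SGD 29.01
SGD 29.01 × 5.2111 = CNY 151.18
CNY 151.18 × 169.16 = KRW 25,574
Profit = KRW 25,574 − KRW 25,000

Profit: KRW 574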